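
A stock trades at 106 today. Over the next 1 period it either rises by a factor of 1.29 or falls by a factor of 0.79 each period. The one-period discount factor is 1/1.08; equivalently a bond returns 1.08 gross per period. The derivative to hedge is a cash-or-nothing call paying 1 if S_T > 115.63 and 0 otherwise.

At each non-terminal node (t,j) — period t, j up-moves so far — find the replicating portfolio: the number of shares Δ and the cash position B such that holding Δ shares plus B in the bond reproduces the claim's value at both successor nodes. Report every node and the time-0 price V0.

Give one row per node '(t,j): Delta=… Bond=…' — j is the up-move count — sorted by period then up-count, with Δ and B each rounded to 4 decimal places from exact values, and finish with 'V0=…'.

Under the risk-neutral measure, an up-move has probability p* = (R−d)/(u−d) = 0.5800 and values discount at R = 1.08.
Terminal values V(1,·): V(1,0)=0.0000, V(1,1)=1.0000
Node (0,0) S=106.0000: V=(p*·1.0000+(1−p*)·0.0000)/1.08=0.5370; Δ=(1.0000−0.0000)/(136.7400−83.7400)=0.0189; B=V−Δ·S=-1.4630
The time-0 hedge costs 0.5370, which is the no-arbitrage price.

(0,0): Delta=0.0189 Bond=-1.4630
V0=0.5370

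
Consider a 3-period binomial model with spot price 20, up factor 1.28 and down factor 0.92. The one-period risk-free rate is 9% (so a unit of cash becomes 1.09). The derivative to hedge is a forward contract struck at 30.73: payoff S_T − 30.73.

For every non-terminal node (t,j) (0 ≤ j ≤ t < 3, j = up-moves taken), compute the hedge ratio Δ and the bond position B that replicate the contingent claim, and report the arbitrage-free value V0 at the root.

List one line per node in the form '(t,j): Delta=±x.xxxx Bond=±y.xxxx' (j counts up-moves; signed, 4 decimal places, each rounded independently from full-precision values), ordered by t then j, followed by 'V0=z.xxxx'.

(0,0): Delta=1.0000 Bond=-23.7292
(1,0): Delta=1.0000 Bond=-25.8648
(1,1): Delta=1.0000 Bond=-25.8648
(2,0): Delta=1.0000 Bond=-28.1927
(2,1): Delta=1.0000 Bond=-28.1927
(2,2): Delta=1.0000 Bond=-28.1927
V0=-3.7292

Risk-neutral probability p* = (R−d)/(u−d) = (1.09−0.92)/(1.28−0.92) = 0.4722.
Terminal payoffs: V(3,0)=-15.1562, V(3,1)=-9.0622, V(3,2)=-0.5834, V(3,3)=11.2130
  t=2,j=0: stock 16.9280 → up 21.6678 (V=-9.0622), down 15.5738 (V=-15.1562). Price -11.2647; hedge Δ=1.0000, bond B=-28.1927.
  t=2,j=1: stock 23.5520 → up 30.1466 (V=-0.5834), down 21.6678 (V=-9.0622). Price -4.6407; hedge Δ=1.0000, bond B=-28.1927.
  t=2,j=2: stock 32.7680 → up 41.9430 (V=11.2130), down 30.1466 (V=-0.5834). Price 4.5753; hedge Δ=1.0000, bond B=-28.1927.
  t=1,j=0: stock 18.4000 → up 23.5520 (V=-4.6407), down 16.9280 (V=-11.2647). Price -7.4648; hedge Δ=1.0000, bond B=-25.8648.
  t=1,j=1: stock 25.6000 → up 32.7680 (V=4.5753), down 23.5520 (V=-4.6407). Price -0.2648; hedge Δ=1.0000, bond B=-25.8648.
  t=0,j=0: stock 20.0000 → up 25.6000 (V=-0.2648), down 18.4000 (V=-7.4648). Price -3.7292; hedge Δ=1.0000, bond B=-23.7292.
Root portfolio cost Δ·20+B reproduces V0=-3.7292.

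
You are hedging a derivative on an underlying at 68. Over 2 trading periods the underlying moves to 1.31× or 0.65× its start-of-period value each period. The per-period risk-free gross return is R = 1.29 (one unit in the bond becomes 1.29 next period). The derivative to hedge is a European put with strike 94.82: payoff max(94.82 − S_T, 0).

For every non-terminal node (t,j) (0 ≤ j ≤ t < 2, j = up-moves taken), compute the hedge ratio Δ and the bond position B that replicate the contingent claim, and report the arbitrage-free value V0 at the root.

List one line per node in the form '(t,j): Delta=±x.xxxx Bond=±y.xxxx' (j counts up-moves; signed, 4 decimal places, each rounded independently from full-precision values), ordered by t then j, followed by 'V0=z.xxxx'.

Under the risk-neutral measure, an up-move has probability p* = (R−d)/(u−d) = 0.9697 and values discount at R = 1.29.
Payoff layer (t=2): V(2,0)=66.0900, V(2,1)=36.9180, V(2,2)=0.0000
Node (1,0) S=44.2000: V=(p*·36.9180+(1−p*)·66.0900)/1.29=29.3039; Δ=(36.9180−66.0900)/(57.9020−28.7300)=-1.0000; B=V−Δ·S=73.5039
Node (1,1) S=89.0800: V=(p*·0.0000+(1−p*)·36.9180)/1.29=0.8672; Δ=(0.0000−36.9180)/(116.6948−57.9020)=-0.6279; B=V−Δ·S=56.8036
Node (0,0) S=68.0000: V=(p*·0.8672+(1−p*)·29.3039)/1.29=1.3403; Δ=(0.8672−29.3039)/(89.0800−44.2000)=-0.6336; B=V−Δ·S=44.4261
Check: Δ(0,0)·S0 + B(0,0) = 1.3403 = V0.

(0,0): Delta=-0.6336 Bond=44.4261
(1,0): Delta=-1.0000 Bond=73.5039
(1,1): Delta=-0.6279 Bond=56.8036
V0=1.3403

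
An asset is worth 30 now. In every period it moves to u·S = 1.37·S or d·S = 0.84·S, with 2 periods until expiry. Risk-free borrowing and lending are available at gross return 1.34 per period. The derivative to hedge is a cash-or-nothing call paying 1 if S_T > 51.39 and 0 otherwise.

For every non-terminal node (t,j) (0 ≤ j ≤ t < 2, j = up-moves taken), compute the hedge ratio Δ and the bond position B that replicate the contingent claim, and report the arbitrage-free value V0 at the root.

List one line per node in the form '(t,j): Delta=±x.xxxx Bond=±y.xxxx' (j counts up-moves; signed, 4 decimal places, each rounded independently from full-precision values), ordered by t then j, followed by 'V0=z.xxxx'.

(0,0): Delta=0.0443 Bond=-0.8327
(1,0): Delta=0.0000 Bond=0.0000
(1,1): Delta=0.0459 Bond=-1.1828
V0=0.4957

Risk-neutral probability p* = (R−d)/(u−d) = (1.34−0.84)/(1.37−0.84) = 0.9434.
At expiry t=2: V(2,0)=0.0000, V(2,1)=0.0000, V(2,2)=1.0000
  t=1,j=0: stock 25.2000 → up 34.5240 (V=0.0000), down 21.1680 (V=0.0000). Price 0.0000; hedge Δ=0.0000, bond B=0.0000.
  t=1,j=1: stock 41.1000 → up 56.3070 (V=1.0000), down 34.5240 (V=0.0000). Price 0.7040; hedge Δ=0.0459, bond B=-1.1828.
  t=0,j=0: stock 30.0000 → up 41.1000 (V=0.7040), down 25.2000 (V=0.0000). Price 0.4957; hedge Δ=0.0443, bond B=-0.8327.
Check: Δ(0,0)·S0 + B(0,0) = 0.4957 = V0.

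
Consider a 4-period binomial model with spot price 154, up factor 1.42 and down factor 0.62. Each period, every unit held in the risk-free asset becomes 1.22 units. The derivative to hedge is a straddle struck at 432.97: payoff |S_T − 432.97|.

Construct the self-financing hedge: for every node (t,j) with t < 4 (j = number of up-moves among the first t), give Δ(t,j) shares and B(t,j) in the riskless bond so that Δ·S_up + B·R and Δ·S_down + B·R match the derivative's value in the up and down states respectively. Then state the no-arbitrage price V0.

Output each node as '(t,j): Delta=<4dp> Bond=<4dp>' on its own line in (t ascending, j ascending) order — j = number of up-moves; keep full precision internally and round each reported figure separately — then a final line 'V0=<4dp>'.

(0,0): Delta=-0.2714 Bond=138.4226
(1,0): Delta=-1.0000 Bond=238.4396
(1,1): Delta=-0.1654 Bond=145.6876
(2,0): Delta=-1.0000 Bond=290.8963
(2,1): Delta=-1.0000 Bond=290.8963
(2,2): Delta=-0.0439 Bond=140.0198
(3,0): Delta=-1.0000 Bond=354.8934
(3,1): Delta=-1.0000 Bond=354.8934
(3,2): Delta=-1.0000 Bond=354.8934
(3,3): Delta=0.0952 Bond=109.4677
V0=96.6226

Risk-neutral probability p* = (R−d)/(u−d) = (1.22−0.62)/(1.42−0.62) = 0.7500.
Payoff layer (t=4): V(4,0)=410.2144, V(4,1)=380.8524, V(4,2)=313.6040, V(4,3)=159.5833, V(4,4)=193.1738
  t=3,j=0: stock 36.7025 → up 52.1176 (V=380.8524), down 22.7556 (V=410.2144). Price 318.1909; hedge Δ=-1.0000, bond B=354.8934.
  t=3,j=1: stock 84.0606 → up 119.3660 (V=313.6040), down 52.1176 (V=380.8524). Price 270.8329; hedge Δ=-1.0000, bond B=354.8934.
  t=3,j=2: stock 192.5259 → up 273.3867 (V=159.5833), down 119.3660 (V=313.6040). Price 162.3676; hedge Δ=-1.0000, bond B=354.8934.
  t=3,j=3: stock 440.9464 → up 626.1438 (V=193.1738), down 273.3867 (V=159.5833). Price 151.4559; hedge Δ=0.0952, bond B=109.4677.
  t=2,j=0: stock 59.1976 → up 84.0606 (V=270.8329), down 36.7025 (V=318.1909). Price 231.6987; hedge Δ=-1.0000, bond B=290.8963.
  t=2,j=1: stock 135.5816 → up 192.5259 (V=162.3676), down 84.0606 (V=270.8329). Price 155.3147; hedge Δ=-1.0000, bond B=290.8963.
  t=2,j=2: stock 310.5256 → up 440.9464 (V=151.4559), down 192.5259 (V=162.3676). Price 126.3802; hedge Δ=-0.0439, bond B=140.0198.
  t=1,j=0: stock 95.4800 → up 135.5816 (V=155.3147), down 59.1976 (V=231.6987). Price 142.9596; hedge Δ=-1.0000, bond B=238.4396.
  t=1,j=1: stock 218.6800 → up 310.5256 (V=126.3802), down 135.5816 (V=155.3147). Price 109.5195; hedge Δ=-0.1654, bond B=145.6876.
  t=0,j=0: stock 154.0000 → up 218.6800 (V=109.5195), down 95.4800 (V=142.9596). Price 96.6226; hedge Δ=-0.2714, bond B=138.4226.
Root portfolio cost Δ·154+B reproduces V0=96.6226.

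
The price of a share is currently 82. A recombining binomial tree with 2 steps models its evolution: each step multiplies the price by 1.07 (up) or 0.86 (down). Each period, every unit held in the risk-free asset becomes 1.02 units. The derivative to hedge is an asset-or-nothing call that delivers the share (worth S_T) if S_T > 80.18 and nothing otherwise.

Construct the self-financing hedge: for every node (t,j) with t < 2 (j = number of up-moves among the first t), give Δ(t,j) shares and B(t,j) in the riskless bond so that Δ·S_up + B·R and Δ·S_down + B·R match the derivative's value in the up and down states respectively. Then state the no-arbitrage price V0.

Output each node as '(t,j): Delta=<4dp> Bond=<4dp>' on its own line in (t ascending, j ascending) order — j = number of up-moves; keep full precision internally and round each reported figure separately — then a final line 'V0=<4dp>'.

Since d<R<u, set p* = (R−d)/(u−d) = 0.7619; price each node as the discounted p*-expectation of its children.
Payoff layer (t=2): V(2,0)=0.0000, V(2,1)=0.0000, V(2,2)=93.8818
  t=1,j=0: stock 70.5200 → up 75.4564 (V=0.0000), down 60.6472 (V=0.0000). Price 0.0000; hedge Δ=0.0000, bond B=0.0000.
  t=1,j=1: stock 87.7400 → up 93.8818 (V=93.8818), down 75.4564 (V=0.0000). Price 70.1265; hedge Δ=5.0952, bond B=-376.9297.
  t=0,j=0: stock 82.0000 → up 87.7400 (V=70.1265), down 70.5200 (V=0.0000). Price 52.3820; hedge Δ=4.0724, bond B=-281.5535.
Root portfolio cost Δ·82+B reproduces V0=52.3820.

(0,0): Delta=4.0724 Bond=-281.5535
(1,0): Delta=0.0000 Bond=0.0000
(1,1): Delta=5.0952 Bond=-376.9297
V0=52.3820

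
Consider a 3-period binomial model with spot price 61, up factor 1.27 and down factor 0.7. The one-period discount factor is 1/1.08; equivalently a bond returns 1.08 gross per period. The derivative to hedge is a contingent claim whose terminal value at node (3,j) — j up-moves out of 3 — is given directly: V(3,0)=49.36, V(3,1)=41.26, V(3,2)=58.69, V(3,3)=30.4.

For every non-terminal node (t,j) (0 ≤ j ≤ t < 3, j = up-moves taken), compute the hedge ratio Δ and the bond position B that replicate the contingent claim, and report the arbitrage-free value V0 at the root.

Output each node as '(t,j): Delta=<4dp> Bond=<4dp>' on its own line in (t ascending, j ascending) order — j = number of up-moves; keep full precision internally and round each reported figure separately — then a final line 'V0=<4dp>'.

Under the risk-neutral measure, an up-move has probability p* = (R−d)/(u−d) = 0.6667 and values discount at R = 1.08.
Terminal values V(3,·): V(3,0)=49.3600, V(3,1)=41.2600, V(3,2)=58.6900, V(3,3)=30.4000
Node (2,0) S=29.8900: V=(p*·41.2600+(1−p*)·49.3600)/1.08=40.7037; Δ=(41.2600−49.3600)/(37.9603−20.9230)=-0.4754; B=V−Δ·S=54.9142
Node (2,1) S=54.2290: V=(p*·58.6900+(1−p*)·41.2600)/1.08=48.9630; Δ=(58.6900−41.2600)/(68.8708−37.9603)=0.5639; B=V−Δ·S=18.3840
Node (2,2) S=98.3869: V=(p*·30.4000+(1−p*)·58.6900)/1.08=36.8796; Δ=(30.4000−58.6900)/(124.9514−68.8708)=-0.5045; B=V−Δ·S=86.5112
Node (1,0) S=42.7000: V=(p*·48.9630+(1−p*)·40.7037)/1.08=42.7869; Δ=(48.9630−40.7037)/(54.2290−29.8900)=0.3393; B=V−Δ·S=28.2970
Node (1,1) S=77.4700: V=(p*·36.8796+(1−p*)·48.9630)/1.08=37.8772; Δ=(36.8796−48.9630)/(98.3869−54.2290)=-0.2736; B=V−Δ·S=59.0761
Node (0,0) S=61.0000: V=(p*·37.8772+(1−p*)·42.7869)/1.08=36.5868; Δ=(37.8772−42.7869)/(77.4700−42.7000)=-0.1412; B=V−Δ·S=45.2003
Root portfolio cost Δ·61+B reproduces V0=36.5868.

(0,0): Delta=-0.1412 Bond=45.2003
(1,0): Delta=0.3393 Bond=28.2970
(1,1): Delta=-0.2736 Bond=59.0761
(2,0): Delta=-0.4754 Bond=54.9142
(2,1): Delta=0.5639 Bond=18.3840
(2,2): Delta=-0.5045 Bond=86.5112
V0=36.5868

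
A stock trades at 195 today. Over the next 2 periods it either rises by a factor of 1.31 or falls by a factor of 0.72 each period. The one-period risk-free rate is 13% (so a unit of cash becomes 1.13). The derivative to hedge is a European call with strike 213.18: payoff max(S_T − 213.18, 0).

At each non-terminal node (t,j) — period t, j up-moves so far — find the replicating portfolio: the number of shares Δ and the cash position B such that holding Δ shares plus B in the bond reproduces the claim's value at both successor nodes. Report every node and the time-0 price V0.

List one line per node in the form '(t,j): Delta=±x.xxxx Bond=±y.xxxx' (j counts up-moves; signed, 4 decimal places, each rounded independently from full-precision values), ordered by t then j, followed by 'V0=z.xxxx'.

Under the risk-neutral measure, an up-move has probability p* = (R−d)/(u−d) = 0.6949 and values discount at R = 1.13.
At expiry t=2: V(2,0)=0.0000, V(2,1)=0.0000, V(2,2)=121.4595
  t=1,j=0: stock 140.4000 → up 183.9240 (V=0.0000), down 101.0880 (V=0.0000). Price 0.0000; hedge Δ=0.0000, bond B=0.0000.
  t=1,j=1: stock 255.4500 → up 334.6395 (V=121.4595), down 183.9240 (V=0.0000). Price 74.6939; hedge Δ=0.8059, bond B=-131.1697.
  t=0,j=0: stock 195.0000 → up 255.4500 (V=74.6939), down 140.4000 (V=0.0000). Price 45.9344; hedge Δ=0.6492, bond B=-80.6653.
Check: Δ(0,0)·S0 + B(0,0) = 45.9344 = V0.

(0,0): Delta=0.6492 Bond=-80.6653
(1,0): Delta=0.0000 Bond=0.0000
(1,1): Delta=0.8059 Bond=-131.1697
V0=45.9344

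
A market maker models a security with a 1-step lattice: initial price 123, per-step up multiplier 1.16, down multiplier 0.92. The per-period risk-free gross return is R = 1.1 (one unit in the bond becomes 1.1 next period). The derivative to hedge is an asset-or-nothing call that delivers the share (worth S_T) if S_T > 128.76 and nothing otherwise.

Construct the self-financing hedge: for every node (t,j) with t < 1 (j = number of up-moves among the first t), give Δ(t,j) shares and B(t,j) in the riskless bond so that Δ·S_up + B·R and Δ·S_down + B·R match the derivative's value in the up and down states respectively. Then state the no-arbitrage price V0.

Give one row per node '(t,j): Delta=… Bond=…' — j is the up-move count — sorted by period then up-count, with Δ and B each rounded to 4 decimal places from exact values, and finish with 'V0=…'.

The replicating-portfolio and risk-neutral prices coincide; use p* = (1.1−0.92)/(1.16−0.92) = 0.7500 for the latter.
Terminal values V(1,·): V(1,0)=0.0000, V(1,1)=142.6800
Node (0,0) S=123.0000: V=(p*·142.6800+(1−p*)·0.0000)/1.1=97.2818; Δ=(142.6800−0.0000)/(142.6800−113.1600)=4.8333; B=V−Δ·S=-497.2182
Root portfolio cost Δ·123+B reproduces V0=97.2818.

(0,0): Delta=4.8333 Bond=-497.2182
V0=97.2818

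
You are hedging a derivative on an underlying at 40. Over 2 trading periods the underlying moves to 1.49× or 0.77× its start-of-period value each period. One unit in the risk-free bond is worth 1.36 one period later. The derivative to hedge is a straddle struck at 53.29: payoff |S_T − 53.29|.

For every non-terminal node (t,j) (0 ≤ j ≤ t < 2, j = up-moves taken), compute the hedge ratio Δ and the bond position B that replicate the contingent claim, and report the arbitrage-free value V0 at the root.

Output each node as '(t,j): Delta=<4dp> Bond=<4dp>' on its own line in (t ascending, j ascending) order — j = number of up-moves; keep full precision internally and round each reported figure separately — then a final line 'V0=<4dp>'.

(0,0): Delta=0.4860 Bond=-4.8418
(1,0): Delta=-1.0000 Bond=39.1838
(1,1): Delta=0.6552 Bond=-16.6695
V0=14.5980

Since d<R<u, set p* = (R−d)/(u−d) = 0.8194; price each node as the discounted p*-expectation of its children.
Terminal values V(2,·): V(2,0)=29.5740, V(2,1)=7.3980, V(2,2)=35.5140
  t=1,j=0: stock 30.8000 → up 45.8920 (V=7.3980), down 23.7160 (V=29.5740). Price 8.3838; hedge Δ=-1.0000, bond B=39.1838.
  t=1,j=1: stock 59.6000 → up 88.8040 (V=35.5140), down 45.8920 (V=7.3980). Price 22.3805; hedge Δ=0.6552, bond B=-16.6695.
  t=0,j=0: stock 40.0000 → up 59.6000 (V=22.3805), down 30.8000 (V=8.3838). Price 14.5980; hedge Δ=0.4860, bond B=-4.8418.
Self-financing check: at every node Δ·S+B equals the discounted successor values.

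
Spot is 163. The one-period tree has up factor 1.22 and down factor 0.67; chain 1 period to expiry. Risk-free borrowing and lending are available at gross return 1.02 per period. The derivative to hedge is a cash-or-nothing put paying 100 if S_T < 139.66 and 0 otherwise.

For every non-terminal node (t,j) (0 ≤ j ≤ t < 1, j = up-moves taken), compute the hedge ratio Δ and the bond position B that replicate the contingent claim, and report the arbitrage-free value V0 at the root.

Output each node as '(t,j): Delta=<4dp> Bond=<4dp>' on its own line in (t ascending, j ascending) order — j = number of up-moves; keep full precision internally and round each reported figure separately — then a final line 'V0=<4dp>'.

Risk-neutral probability p* = (R−d)/(u−d) = (1.02−0.67)/(1.22−0.67) = 0.6364.
Terminal payoffs: V(1,0)=100.0000, V(1,1)=0.0000
  t=0,j=0: stock 163.0000 → up 198.8600 (V=0.0000), down 109.2100 (V=100.0000). Price 35.6506; hedge Δ=-1.1154, bond B=217.4688.
Root portfolio cost Δ·163+B reproduces V0=35.6506.

(0,0): Delta=-1.1154 Bond=217.4688
V0=35.6506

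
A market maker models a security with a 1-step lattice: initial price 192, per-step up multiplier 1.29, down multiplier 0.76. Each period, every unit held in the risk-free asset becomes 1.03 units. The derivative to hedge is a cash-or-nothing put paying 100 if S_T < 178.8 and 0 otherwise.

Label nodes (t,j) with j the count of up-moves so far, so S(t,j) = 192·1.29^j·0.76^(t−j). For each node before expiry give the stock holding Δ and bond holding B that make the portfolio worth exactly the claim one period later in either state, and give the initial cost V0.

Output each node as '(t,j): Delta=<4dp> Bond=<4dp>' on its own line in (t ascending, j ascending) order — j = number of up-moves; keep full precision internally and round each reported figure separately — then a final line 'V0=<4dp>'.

Since d<R<u, set p* = (R−d)/(u−d) = 0.5094; price each node as the discounted p*-expectation of its children.
Terminal payoffs: V(1,0)=100.0000, V(1,1)=0.0000
(0,0): S=192.0000. Δ = (V_up−V_dn)/(S_up−S_dn) = (0.0000−100.0000)/(247.6800−145.9200) = -0.9827. V = [p*·0.0000 + (1−p*)·100.0000]/1.03 = 47.6278. B = V − Δ·S = 236.3070.
Self-financing check: at every node Δ·S+B equals the discounted successor values.

(0,0): Delta=-0.9827 Bond=236.3070
V0=47.6278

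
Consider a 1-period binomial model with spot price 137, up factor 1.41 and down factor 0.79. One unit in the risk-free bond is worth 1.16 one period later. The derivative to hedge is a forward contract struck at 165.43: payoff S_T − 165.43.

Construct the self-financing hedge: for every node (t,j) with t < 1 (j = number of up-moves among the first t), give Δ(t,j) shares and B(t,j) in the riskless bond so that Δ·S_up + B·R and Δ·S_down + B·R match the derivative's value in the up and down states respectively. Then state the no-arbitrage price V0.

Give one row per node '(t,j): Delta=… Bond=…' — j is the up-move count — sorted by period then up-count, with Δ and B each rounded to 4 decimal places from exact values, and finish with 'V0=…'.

(0,0): Delta=1.0000 Bond=-142.6121
V0=-5.6121

The replicating-portfolio and risk-neutral prices coincide; use p* = (1.16−0.79)/(1.41−0.79) = 0.5968 for the latter.
Terminal payoffs: V(1,0)=-57.2000, V(1,1)=27.7400
  t=0,j=0: stock 137.0000 → up 193.1700 (V=27.7400), down 108.2300 (V=-57.2000). Price -5.6121; hedge Δ=1.0000, bond B=-142.6121.
Self-financing check: at every node Δ·S+B equals the discounted successor values.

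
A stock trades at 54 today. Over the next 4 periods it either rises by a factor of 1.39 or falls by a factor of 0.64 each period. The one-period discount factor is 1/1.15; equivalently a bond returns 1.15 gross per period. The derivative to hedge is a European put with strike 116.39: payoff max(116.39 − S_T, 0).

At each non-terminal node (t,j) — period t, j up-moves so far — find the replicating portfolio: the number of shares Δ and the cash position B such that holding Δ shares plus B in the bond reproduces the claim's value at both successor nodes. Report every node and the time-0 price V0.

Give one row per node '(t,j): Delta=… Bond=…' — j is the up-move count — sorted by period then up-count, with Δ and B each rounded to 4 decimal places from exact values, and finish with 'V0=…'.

(0,0): Delta=-0.5651 Bond=53.4770
(1,0): Delta=-1.0000 Bond=76.5283
(1,1): Delta=-0.4709 Bond=54.4256
(2,0): Delta=-1.0000 Bond=88.0076
(2,1): Delta=-1.0000 Bond=88.0076
(2,2): Delta=-0.3562 Bond=50.6280
(3,0): Delta=-1.0000 Bond=101.2087
(3,1): Delta=-1.0000 Bond=101.2087
(3,2): Delta=-1.0000 Bond=101.2087
(3,3): Delta=-0.2167 Bond=37.9933
V0=22.9610

Under the risk-neutral measure, an up-move has probability p* = (R−d)/(u−d) = 0.6800 and values discount at R = 1.15.
Terminal values V(4,·): V(4,0)=107.3303, V(4,1)=96.7135, V(4,2)=73.6550, V(4,3)=23.5750, V(4,4)=0.0000
  t=3,j=0: stock 14.1558 → up 19.6765 (V=96.7135), down 9.0597 (V=107.3303). Price 87.0529; hedge Δ=-1.0000, bond B=101.2087.
  t=3,j=1: stock 30.7446 → up 42.7350 (V=73.6550), down 19.6765 (V=96.7135). Price 70.4641; hedge Δ=-1.0000, bond B=101.2087.
  t=3,j=2: stock 66.7734 → up 92.8150 (V=23.5750), down 42.7350 (V=73.6550). Price 34.4353; hedge Δ=-1.0000, bond B=101.2087.
  t=3,j=3: stock 145.0234 → up 201.5826 (V=0.0000), down 92.8150 (V=23.5750). Price 6.5600; hedge Δ=-0.2167, bond B=37.9933.
  t=2,j=0: stock 22.1184 → up 30.7446 (V=70.4641), down 14.1558 (V=87.0529). Price 65.8892; hedge Δ=-1.0000, bond B=88.0076.
  t=2,j=1: stock 48.0384 → up 66.7734 (V=34.4353), down 30.7446 (V=70.4641). Price 39.9692; hedge Δ=-1.0000, bond B=88.0076.
  t=2,j=2: stock 104.3334 → up 145.0234 (V=6.5600), down 66.7734 (V=34.4353). Price 13.4610; hedge Δ=-0.3562, bond B=50.6280.
  t=1,j=0: stock 34.5600 → up 48.0384 (V=39.9692), down 22.1184 (V=65.8892). Price 41.9683; hedge Δ=-1.0000, bond B=76.5283.
  t=1,j=1: stock 75.0600 → up 104.3334 (V=13.4610), down 48.0384 (V=39.9692). Price 19.0814; hedge Δ=-0.4709, bond B=54.4256.
  t=0,j=0: stock 54.0000 → up 75.0600 (V=19.0814), down 34.5600 (V=41.9683). Price 22.9610; hedge Δ=-0.5651, bond B=53.4770.
Self-financing check: at every node Δ·S+B equals the discounted successor values.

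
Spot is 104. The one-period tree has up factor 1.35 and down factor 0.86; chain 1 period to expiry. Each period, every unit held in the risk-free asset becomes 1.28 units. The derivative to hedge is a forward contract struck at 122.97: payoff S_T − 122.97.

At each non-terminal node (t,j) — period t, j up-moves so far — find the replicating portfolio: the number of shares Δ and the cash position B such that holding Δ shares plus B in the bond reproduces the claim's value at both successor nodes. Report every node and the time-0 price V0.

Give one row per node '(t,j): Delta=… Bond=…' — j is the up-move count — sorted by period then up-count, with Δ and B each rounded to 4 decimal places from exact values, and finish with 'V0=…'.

(0,0): Delta=1.0000 Bond=-96.0703
V0=7.9297

Risk-neutral probability p* = (R−d)/(u−d) = (1.28−0.86)/(1.35−0.86) = 0.8571.
At expiry t=1: V(1,0)=-33.5300, V(1,1)=17.4300
  t=0,j=0: stock 104.0000 → up 140.4000 (V=17.4300), down 89.4400 (V=-33.5300). Price 7.9297; hedge Δ=1.0000, bond B=-96.0703.
Root portfolio cost Δ·104+B reproduces V0=7.9297.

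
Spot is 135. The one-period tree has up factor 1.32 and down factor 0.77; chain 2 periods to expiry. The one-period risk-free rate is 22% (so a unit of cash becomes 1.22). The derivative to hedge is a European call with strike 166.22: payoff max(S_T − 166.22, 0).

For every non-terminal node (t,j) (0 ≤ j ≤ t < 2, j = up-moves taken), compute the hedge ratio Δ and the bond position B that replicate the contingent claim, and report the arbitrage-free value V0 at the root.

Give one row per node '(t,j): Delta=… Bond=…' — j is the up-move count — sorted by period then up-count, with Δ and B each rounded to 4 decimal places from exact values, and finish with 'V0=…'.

The replicating-portfolio and risk-neutral prices coincide; use p* = (1.22−0.77)/(1.32−0.77) = 0.8182 for the latter.
Terminal payoffs: V(2,0)=0.0000, V(2,1)=0.0000, V(2,2)=69.0040
Node (1,0) S=103.9500: V=(p*·0.0000+(1−p*)·0.0000)/1.22=0.0000; Δ=(0.0000−0.0000)/(137.2140−80.0415)=0.0000; B=V−Δ·S=0.0000
Node (1,1) S=178.2000: V=(p*·69.0040+(1−p*)·0.0000)/1.22=46.2769; Δ=(69.0040−0.0000)/(235.2240−137.2140)=0.7041; B=V−Δ·S=-79.1849
Node (0,0) S=135.0000: V=(p*·46.2769+(1−p*)·0.0000)/1.22=31.0352; Δ=(46.2769−0.0000)/(178.2000−103.9500)=0.6233; B=V−Δ·S=-53.1046
Check: Δ(0,0)·S0 + B(0,0) = 31.0352 = V0.

(0,0): Delta=0.6233 Bond=-53.1046
(1,0): Delta=0.0000 Bond=0.0000
(1,1): Delta=0.7041 Bond=-79.1849
V0=31.0352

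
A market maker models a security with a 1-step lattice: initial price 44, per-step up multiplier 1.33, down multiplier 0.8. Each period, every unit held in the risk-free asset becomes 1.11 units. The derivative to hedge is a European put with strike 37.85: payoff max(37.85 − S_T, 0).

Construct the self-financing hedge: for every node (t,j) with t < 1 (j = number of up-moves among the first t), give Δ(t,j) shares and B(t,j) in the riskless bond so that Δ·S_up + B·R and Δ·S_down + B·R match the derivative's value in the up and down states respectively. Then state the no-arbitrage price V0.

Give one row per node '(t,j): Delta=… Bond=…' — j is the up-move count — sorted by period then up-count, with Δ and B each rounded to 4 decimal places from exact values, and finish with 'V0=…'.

Risk-neutral probability p* = (R−d)/(u−d) = (1.11−0.8)/(1.33−0.8) = 0.5849.
Terminal payoffs: V(1,0)=2.6500, V(1,1)=0.0000
Node (0,0) S=44.0000: V=(p*·0.0000+(1−p*)·2.6500)/1.11=0.9910; Δ=(0.0000−2.6500)/(58.5200−35.2000)=-0.1136; B=V−Δ·S=5.9910
Check: Δ(0,0)·S0 + B(0,0) = 0.9910 = V0.

(0,0): Delta=-0.1136 Bond=5.9910
V0=0.9910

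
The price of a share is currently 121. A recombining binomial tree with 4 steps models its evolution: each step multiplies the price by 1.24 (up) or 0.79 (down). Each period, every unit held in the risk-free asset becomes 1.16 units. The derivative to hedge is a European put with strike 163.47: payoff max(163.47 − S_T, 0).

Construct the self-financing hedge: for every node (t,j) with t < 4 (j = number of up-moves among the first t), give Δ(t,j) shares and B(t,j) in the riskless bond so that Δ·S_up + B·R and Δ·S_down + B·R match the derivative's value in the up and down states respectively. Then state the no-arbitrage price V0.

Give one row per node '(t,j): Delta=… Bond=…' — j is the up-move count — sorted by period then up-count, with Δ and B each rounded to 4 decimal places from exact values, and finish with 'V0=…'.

(0,0): Delta=-0.2413 Bond=33.5313
(1,0): Delta=-0.7806 Bond=90.4456
(1,1): Delta=-0.1670 Bond=27.7505
(2,0): Delta=-1.0000 Bond=121.4848
(2,1): Delta=-0.7504 Bond=101.3346
(2,2): Delta=-0.0867 Bond=17.2405
(3,0): Delta=-1.0000 Bond=140.9224
(3,1): Delta=-1.0000 Bond=140.9224
(3,2): Delta=-0.7160 Bond=112.4942
(3,3): Delta=0.0000 Bond=0.0000
V0=4.3305

No-arbitrage ⇒ martingale measure with p* = (R−d)/(u−d) = 0.8222.
Terminal values V(4,·): V(4,0)=116.3404, V(4,1)=89.4944, V(4,2)=47.3564, V(4,3)=0.0000, V(4,4)=0.0000
  t=3,j=0: stock 59.6577 → up 73.9756 (V=89.4944), down 47.1296 (V=116.3404). Price 81.2647; hedge Δ=-1.0000, bond B=140.9224.
  t=3,j=1: stock 93.6400 → up 116.1136 (V=47.3564), down 73.9756 (V=89.4944). Price 47.2824; hedge Δ=-1.0000, bond B=140.9224.
  t=3,j=2: stock 146.9792 → up 182.2542 (V=0.0000), down 116.1136 (V=47.3564). Price 7.2577; hedge Δ=-0.7160, bond B=112.4942.
  t=3,j=3: stock 230.7015 → up 286.0699 (V=0.0000), down 182.2542 (V=0.0000). Price 0.0000; hedge Δ=0.0000, bond B=0.0000.
  t=2,j=0: stock 75.5161 → up 93.6400 (V=47.2824), down 59.6577 (V=81.2647). Price 45.9687; hedge Δ=-1.0000, bond B=121.4848.
  t=2,j=1: stock 118.5316 → up 146.9792 (V=7.2577), down 93.6400 (V=47.2824). Price 12.3907; hedge Δ=-0.7504, bond B=101.3346.
  t=2,j=2: stock 186.0496 → up 230.7015 (V=0.0000), down 146.9792 (V=7.2577). Price 1.1123; hedge Δ=-0.0867, bond B=17.2405.
  t=1,j=0: stock 95.5900 → up 118.5316 (V=12.3907), down 75.5161 (V=45.9687). Price 15.8277; hedge Δ=-0.7806, bond B=90.4456.
  t=1,j=1: stock 150.0400 → up 186.0496 (V=1.1123), down 118.5316 (V=12.3907). Price 2.6874; hedge Δ=-0.1670, bond B=27.7505.
  t=0,j=0: stock 121.0000 → up 150.0400 (V=2.6874), down 95.5900 (V=15.8277). Price 4.3305; hedge Δ=-0.2413, bond B=33.5313.
Each (Δ,B) replicates both successor values, so the strategy is self-financing and V0 is arbitrage-free.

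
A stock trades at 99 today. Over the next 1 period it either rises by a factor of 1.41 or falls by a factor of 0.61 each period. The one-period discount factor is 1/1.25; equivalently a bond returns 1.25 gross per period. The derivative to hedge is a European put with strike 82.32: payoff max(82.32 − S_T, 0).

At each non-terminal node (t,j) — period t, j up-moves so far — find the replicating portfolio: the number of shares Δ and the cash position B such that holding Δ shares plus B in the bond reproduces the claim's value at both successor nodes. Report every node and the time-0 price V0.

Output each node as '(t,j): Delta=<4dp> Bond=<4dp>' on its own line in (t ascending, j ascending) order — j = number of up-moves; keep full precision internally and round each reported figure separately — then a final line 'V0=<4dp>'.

No-arbitrage ⇒ martingale measure with p* = (R−d)/(u−d) = 0.8000.
Terminal values V(1,·): V(1,0)=21.9300, V(1,1)=0.0000
  t=0,j=0: stock 99.0000 → up 139.5900 (V=0.0000), down 60.3900 (V=21.9300). Price 3.5088; hedge Δ=-0.2769, bond B=30.9213.
Self-financing check: at every node Δ·S+B equals the discounted successor values.

(0,0): Delta=-0.2769 Bond=30.9213
V0=3.5088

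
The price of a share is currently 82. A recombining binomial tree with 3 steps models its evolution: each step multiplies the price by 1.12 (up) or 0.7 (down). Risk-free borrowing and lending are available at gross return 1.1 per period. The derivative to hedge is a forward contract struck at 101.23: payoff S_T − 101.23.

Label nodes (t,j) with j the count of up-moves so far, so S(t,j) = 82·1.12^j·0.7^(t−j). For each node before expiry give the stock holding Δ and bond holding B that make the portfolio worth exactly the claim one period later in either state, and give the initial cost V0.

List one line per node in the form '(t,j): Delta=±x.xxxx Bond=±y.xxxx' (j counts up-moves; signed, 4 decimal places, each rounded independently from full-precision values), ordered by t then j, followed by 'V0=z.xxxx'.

Risk-neutral probability p* = (R−d)/(u−d) = (1.1−0.7)/(1.12−0.7) = 0.9524.
At expiry t=3: V(3,0)=-73.1040, V(3,1)=-56.2284, V(3,2)=-29.2274, V(3,3)=13.9741
Node (2,0) S=40.1800: V=(p*·-56.2284+(1−p*)·-73.1040)/1.1=-51.8473; Δ=(-56.2284−-73.1040)/(45.0016−28.1260)=1.0000; B=V−Δ·S=-92.0273
Node (2,1) S=64.2880: V=(p*·-29.2274+(1−p*)·-56.2284)/1.1=-27.7393; Δ=(-29.2274−-56.2284)/(72.0026−45.0016)=1.0000; B=V−Δ·S=-92.0273
Node (2,2) S=102.8608: V=(p*·13.9741+(1−p*)·-29.2274)/1.1=10.8335; Δ=(13.9741−-29.2274)/(115.2041−72.0026)=1.0000; B=V−Δ·S=-92.0273
Node (1,0) S=57.4000: V=(p*·-27.7393+(1−p*)·-51.8473)/1.1=-26.2612; Δ=(-27.7393−-51.8473)/(64.2880−40.1800)=1.0000; B=V−Δ·S=-83.6612
Node (1,1) S=91.8400: V=(p*·10.8335+(1−p*)·-27.7393)/1.1=8.1788; Δ=(10.8335−-27.7393)/(102.8608−64.2880)=1.0000; B=V−Δ·S=-83.6612
Node (0,0) S=82.0000: V=(p*·8.1788+(1−p*)·-26.2612)/1.1=5.9444; Δ=(8.1788−-26.2612)/(91.8400−57.4000)=1.0000; B=V−Δ·S=-76.0556
Self-financing check: at every node Δ·S+B equals the discounted successor values.

(0,0): Delta=1.0000 Bond=-76.0556
(1,0): Delta=1.0000 Bond=-83.6612
(1,1): Delta=1.0000 Bond=-83.6612
(2,0): Delta=1.0000 Bond=-92.0273
(2,1): Delta=1.0000 Bond=-92.0273
(2,2): Delta=1.0000 Bond=-92.0273
V0=5.9444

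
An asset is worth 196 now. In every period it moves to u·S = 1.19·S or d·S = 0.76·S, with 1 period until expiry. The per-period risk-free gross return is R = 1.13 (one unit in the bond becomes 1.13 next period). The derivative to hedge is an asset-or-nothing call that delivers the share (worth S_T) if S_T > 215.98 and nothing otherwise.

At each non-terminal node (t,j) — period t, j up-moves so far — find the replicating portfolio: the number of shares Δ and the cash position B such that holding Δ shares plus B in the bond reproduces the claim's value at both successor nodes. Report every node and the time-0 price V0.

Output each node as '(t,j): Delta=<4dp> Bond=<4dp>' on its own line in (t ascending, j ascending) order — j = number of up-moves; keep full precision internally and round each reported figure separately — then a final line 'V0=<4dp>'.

No-arbitrage ⇒ martingale measure with p* = (R−d)/(u−d) = 0.8605.
Payoff layer (t=1): V(1,0)=0.0000, V(1,1)=233.2400
(0,0): S=196.0000. Δ = (V_up−V_dn)/(S_up−S_dn) = (233.2400−0.0000)/(233.2400−148.9600) = 2.7674. V = [p*·233.2400 + (1−p*)·0.0000]/1.13 = 177.6061. B = V − Δ·S = -364.8125.
Each (Δ,B) replicates both successor values, so the strategy is self-financing and V0 is arbitrage-free.

(0,0): Delta=2.7674 Bond=-364.8125
V0=177.6061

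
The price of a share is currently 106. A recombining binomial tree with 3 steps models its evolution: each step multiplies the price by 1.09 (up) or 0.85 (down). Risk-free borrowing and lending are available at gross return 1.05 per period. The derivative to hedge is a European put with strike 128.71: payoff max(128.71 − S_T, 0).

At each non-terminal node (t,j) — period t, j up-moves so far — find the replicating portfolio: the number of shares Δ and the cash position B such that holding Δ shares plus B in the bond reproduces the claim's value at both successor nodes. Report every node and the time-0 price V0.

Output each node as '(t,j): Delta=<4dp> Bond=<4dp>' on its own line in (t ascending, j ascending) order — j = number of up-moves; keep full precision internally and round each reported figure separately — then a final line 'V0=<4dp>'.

The replicating-portfolio and risk-neutral prices coincide; use p* = (1.05−0.85)/(1.09−0.85) = 0.8333 for the latter.
At expiry t=3: V(3,0)=63.6128, V(3,1)=45.2324, V(3,2)=21.6622, V(3,3)=0.0000
(2,0): S=76.5850. Δ = (V_up−V_dn)/(S_up−S_dn) = (45.2324−63.6128)/(83.4776−65.0972) = -1.0000. V = [p*·45.2324 + (1−p*)·63.6128]/1.05 = 45.9960. B = V − Δ·S = 122.5810.
(2,1): S=98.2090. Δ = (V_up−V_dn)/(S_up−S_dn) = (21.6622−45.2324)/(107.0478−83.4776) = -1.0000. V = [p*·21.6622 + (1−p*)·45.2324]/1.05 = 24.3720. B = V − Δ·S = 122.5810.
(2,2): S=125.9386. Δ = (V_up−V_dn)/(S_up−S_dn) = (0.0000−21.6622)/(137.2731−107.0478) = -0.7167. V = [p*·0.0000 + (1−p*)·21.6622]/1.05 = 3.4384. B = V − Δ·S = 93.6976.
(1,0): S=90.1000. Δ = (V_up−V_dn)/(S_up−S_dn) = (24.3720−45.9960)/(98.2090−76.5850) = -1.0000. V = [p*·24.3720 + (1−p*)·45.9960]/1.05 = 26.6438. B = V − Δ·S = 116.7438.
(1,1): S=115.5400. Δ = (V_up−V_dn)/(S_up−S_dn) = (3.4384−24.3720)/(125.9386−98.2090) = -0.7549. V = [p*·3.4384 + (1−p*)·24.3720]/1.05 = 6.5975. B = V − Δ·S = 93.8204.
(0,0): S=106.0000. Δ = (V_up−V_dn)/(S_up−S_dn) = (6.5975−26.6438)/(115.5400−90.1000) = -0.7880. V = [p*·6.5975 + (1−p*)·26.6438]/1.05 = 9.4653. B = V − Δ·S = 92.9914.
Root portfolio cost Δ·106+B reproduces V0=9.4653.

(0,0): Delta=-0.7880 Bond=92.9914
(1,0): Delta=-1.0000 Bond=116.7438
(1,1): Delta=-0.7549 Bond=93.8204
(2,0): Delta=-1.0000 Bond=122.5810
(2,1): Delta=-1.0000 Bond=122.5810
(2,2): Delta=-0.7167 Bond=93.6976
V0=9.4653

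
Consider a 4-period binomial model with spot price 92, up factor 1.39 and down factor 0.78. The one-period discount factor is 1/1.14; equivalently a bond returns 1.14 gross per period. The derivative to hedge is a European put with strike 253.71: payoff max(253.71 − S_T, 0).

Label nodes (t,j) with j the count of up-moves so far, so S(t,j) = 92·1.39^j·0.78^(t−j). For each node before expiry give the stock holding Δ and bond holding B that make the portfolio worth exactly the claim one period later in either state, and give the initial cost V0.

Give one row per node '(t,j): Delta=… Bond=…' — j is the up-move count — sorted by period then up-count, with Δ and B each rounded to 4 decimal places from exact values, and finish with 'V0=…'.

(0,0): Delta=-0.7782 Bond=136.2534
(1,0): Delta=-1.0000 Bond=171.2470
(1,1): Delta=-0.6917 Bond=144.2747
(2,0): Delta=-1.0000 Bond=195.2216
(2,1): Delta=-1.0000 Bond=195.2216
(2,2): Delta=-0.5716 Bond=143.1201
(3,0): Delta=-1.0000 Bond=222.5526
(3,1): Delta=-1.0000 Bond=222.5526
(3,2): Delta=-1.0000 Bond=222.5526
(3,3): Delta=-0.4047 Bond=121.9098
V0=64.6613

The replicating-portfolio and risk-neutral prices coincide; use p* = (1.14−0.78)/(1.39−0.78) = 0.5902 for the latter.
Terminal values V(4,·): V(4,0)=219.6561, V(4,1)=193.0243, V(4,2)=145.5650, V(4,3)=60.9900, V(4,4)=0.0000
  t=3,j=0: stock 43.6588 → up 60.6857 (V=193.0243), down 34.0539 (V=219.6561). Price 178.8938; hedge Δ=-1.0000, bond B=222.5526.
  t=3,j=1: stock 77.8022 → up 108.1450 (V=145.5650), down 60.6857 (V=193.0243). Price 144.7504; hedge Δ=-1.0000, bond B=222.5526.
  t=3,j=2: stock 138.6475 → up 192.7200 (V=60.9900), down 108.1450 (V=145.5650). Price 83.9051; hedge Δ=-1.0000, bond B=222.5526.
  t=3,j=3: stock 247.0769 → up 343.4370 (V=0.0000), down 192.7200 (V=60.9900). Price 21.9262; hedge Δ=-0.4047, bond B=121.9098.
  t=2,j=0: stock 55.9728 → up 77.8022 (V=144.7504), down 43.6588 (V=178.8938). Price 139.2488; hedge Δ=-1.0000, bond B=195.2216.
  t=2,j=1: stock 99.7464 → up 138.6475 (V=83.9051), down 77.8022 (V=144.7504). Price 95.4752; hedge Δ=-1.0000, bond B=195.2216.
  t=2,j=2: stock 177.7532 → up 247.0769 (V=21.9262), down 138.6475 (V=83.9051). Price 41.5153; hedge Δ=-0.5716, bond B=143.1201.
  t=1,j=0: stock 71.7600 → up 99.7464 (V=95.4752), down 55.9728 (V=139.2488). Price 99.4870; hedge Δ=-1.0000, bond B=171.2470.
  t=1,j=1: stock 127.8800 → up 177.7532 (V=41.5153), down 99.7464 (V=95.4752). Price 55.8158; hedge Δ=-0.6917, bond B=144.2747.
  t=0,j=0: stock 92.0000 → up 127.8800 (V=55.8158), down 71.7600 (V=99.4870). Price 64.6613; hedge Δ=-0.7782, bond B=136.2534.
Check: Δ(0,0)·S0 + B(0,0) = 64.6613 = V0.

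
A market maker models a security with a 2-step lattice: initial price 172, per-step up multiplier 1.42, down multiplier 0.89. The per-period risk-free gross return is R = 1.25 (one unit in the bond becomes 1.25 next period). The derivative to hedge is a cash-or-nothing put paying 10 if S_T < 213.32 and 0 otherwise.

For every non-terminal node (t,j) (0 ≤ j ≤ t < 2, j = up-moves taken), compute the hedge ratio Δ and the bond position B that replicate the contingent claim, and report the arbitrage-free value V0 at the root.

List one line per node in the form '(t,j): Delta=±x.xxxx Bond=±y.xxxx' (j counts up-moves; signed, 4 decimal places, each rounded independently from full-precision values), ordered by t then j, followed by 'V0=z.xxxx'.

(0,0): Delta=-0.0281 Bond=5.5000
(1,0): Delta=-0.1233 Bond=21.4340
(1,1): Delta=0.0000 Bond=0.0000
V0=0.6585

Since d<R<u, set p* = (R−d)/(u−d) = 0.6792; price each node as the discounted p*-expectation of its children.
Terminal payoffs: V(2,0)=10.0000, V(2,1)=0.0000, V(2,2)=0.0000
(1,0): S=153.0800. Δ = (V_up−V_dn)/(S_up−S_dn) = (0.0000−10.0000)/(217.3736−136.2412) = -0.1233. V = [p*·0.0000 + (1−p*)·10.0000]/1.25 = 2.5660. B = V − Δ·S = 21.4340.
(1,1): S=244.2400. Δ = (V_up−V_dn)/(S_up−S_dn) = (0.0000−0.0000)/(346.8208−217.3736) = 0.0000. V = [p*·0.0000 + (1−p*)·0.0000]/1.25 = 0.0000. B = V − Δ·S = 0.0000.
(0,0): S=172.0000. Δ = (V_up−V_dn)/(S_up−S_dn) = (0.0000−2.5660)/(244.2400−153.0800) = -0.0281. V = [p*·0.0000 + (1−p*)·2.5660]/1.25 = 0.6585. B = V − Δ·S = 5.5000.
Root portfolio cost Δ·172+B reproduces V0=0.6585.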